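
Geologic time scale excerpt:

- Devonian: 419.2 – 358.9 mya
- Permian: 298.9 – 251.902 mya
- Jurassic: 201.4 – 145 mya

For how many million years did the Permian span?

46.998 million years

298.9 − 251.902 = 46.998 million years.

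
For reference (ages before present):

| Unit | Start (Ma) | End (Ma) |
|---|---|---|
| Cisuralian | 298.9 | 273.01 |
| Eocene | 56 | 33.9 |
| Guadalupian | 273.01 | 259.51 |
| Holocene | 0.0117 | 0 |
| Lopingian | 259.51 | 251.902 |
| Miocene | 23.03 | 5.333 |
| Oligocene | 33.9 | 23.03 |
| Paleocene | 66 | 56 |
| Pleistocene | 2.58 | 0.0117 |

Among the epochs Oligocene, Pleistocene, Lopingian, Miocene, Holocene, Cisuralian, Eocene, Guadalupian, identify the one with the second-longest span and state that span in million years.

Durations: Oligocene 10.87; Pleistocene 2.5683; Lopingian 7.608; Miocene 17.697; Holocene 0.0117; Cisuralian 25.89; Eocene 22.1; Guadalupian 13.5 Myr.
Sorted longest-first: Cisuralian (25.89), Eocene (22.1), Miocene (17.697), Guadalupian (13.5), Oligocene (10.87), Lopingian (7.608), Pleistocene (2.5683), Holocene (0.0117).
The second longest is Eocene at 22.1 Myr.

Eocene, 22.1 million years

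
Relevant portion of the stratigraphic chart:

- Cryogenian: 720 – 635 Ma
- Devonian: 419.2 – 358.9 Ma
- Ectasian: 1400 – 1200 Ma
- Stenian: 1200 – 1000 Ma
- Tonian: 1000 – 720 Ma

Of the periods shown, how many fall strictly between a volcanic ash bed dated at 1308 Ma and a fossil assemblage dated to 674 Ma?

2

The older date is 1308 Ma and the younger is 674 Ma.
Periods with start < 1308 and end > 674 Ma: Stenian (1200–1000), Tonian (1000–720).
That is 2 complete periods.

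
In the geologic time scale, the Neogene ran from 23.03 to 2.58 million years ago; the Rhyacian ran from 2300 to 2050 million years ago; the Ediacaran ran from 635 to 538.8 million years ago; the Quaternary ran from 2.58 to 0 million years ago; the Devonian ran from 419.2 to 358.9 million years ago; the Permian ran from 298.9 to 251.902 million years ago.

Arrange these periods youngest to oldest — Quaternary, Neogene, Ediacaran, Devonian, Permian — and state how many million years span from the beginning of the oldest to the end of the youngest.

Quaternary → Neogene → Permian → Devonian → Ediacaran; total span 635 Myr

Start ages (Ma): Ediacaran 635, Devonian 419.2, Permian 298.9, Neogene 23.03, Quaternary 2.58.
Ordered youngest to oldest: Quaternary, Neogene, Permian, Devonian, Ediacaran.
Span = 635 − 0 = 635 Myr.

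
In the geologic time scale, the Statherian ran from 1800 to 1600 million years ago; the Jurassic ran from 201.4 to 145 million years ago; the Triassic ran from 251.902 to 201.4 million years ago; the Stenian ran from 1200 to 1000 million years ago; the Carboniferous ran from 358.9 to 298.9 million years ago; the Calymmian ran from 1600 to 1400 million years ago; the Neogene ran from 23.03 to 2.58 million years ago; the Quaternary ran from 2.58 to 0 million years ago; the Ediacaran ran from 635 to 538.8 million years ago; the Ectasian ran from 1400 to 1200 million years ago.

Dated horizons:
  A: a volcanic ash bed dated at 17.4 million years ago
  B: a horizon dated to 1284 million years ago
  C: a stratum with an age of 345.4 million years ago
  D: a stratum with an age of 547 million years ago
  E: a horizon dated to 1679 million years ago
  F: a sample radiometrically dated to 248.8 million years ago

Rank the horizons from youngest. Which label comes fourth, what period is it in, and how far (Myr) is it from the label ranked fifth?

D, in the Ediacaran; 737 million years to B

Smaller Ma means younger, so youngest first: A 17.4 < F 248.8 < C 345.4 < D 547 < B 1284 < E 1679.
Counting 4 along gives D (547 Ma); the excerpt puts that inside the Ediacaran, 635–538.8 Ma.
Next in line is B (1284 Ma), and 1284 − 547 = 737 Myr.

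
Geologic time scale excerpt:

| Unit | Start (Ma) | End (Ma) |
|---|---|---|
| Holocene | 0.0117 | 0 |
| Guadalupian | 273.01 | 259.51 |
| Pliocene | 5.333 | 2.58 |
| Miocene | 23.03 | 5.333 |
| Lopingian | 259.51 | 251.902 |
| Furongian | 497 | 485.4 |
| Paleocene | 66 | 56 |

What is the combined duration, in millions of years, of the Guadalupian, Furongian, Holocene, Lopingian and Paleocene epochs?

Duration is start − end for each: (273.01 − 259.51) + (497 − 485.4) + (0.0117 − 0) + (259.51 − 251.902) + (66 − 56).
That is 13.5 + 11.6 + 0.0117 + 7.608 + 10, which totals 42.7197 million years.

42.7197 million years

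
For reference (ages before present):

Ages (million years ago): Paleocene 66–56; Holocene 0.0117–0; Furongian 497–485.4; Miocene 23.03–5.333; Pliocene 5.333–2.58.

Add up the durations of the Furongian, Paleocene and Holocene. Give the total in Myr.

Duration is start − end for each: (497 − 485.4) + (66 − 56) + (0.0117 − 0).
That is 11.6 + 10 + 0.0117, which totals 21.6117 million years.

21.6117 million years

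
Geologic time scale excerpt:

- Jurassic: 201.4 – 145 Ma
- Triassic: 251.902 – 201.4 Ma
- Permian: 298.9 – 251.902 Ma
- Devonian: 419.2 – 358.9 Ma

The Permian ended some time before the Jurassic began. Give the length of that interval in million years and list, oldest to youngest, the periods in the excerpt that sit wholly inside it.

50.502 million years; Triassic

The Permian closes at 251.902 Ma and the Jurassic opens at 201.4 Ma, so the interval is 251.902 − 201.4 = 50.502 Myr.
A period fits inside if it starts at or after 251.902 Ma and ends at or before 201.4 Ma; oldest first that gives Triassic.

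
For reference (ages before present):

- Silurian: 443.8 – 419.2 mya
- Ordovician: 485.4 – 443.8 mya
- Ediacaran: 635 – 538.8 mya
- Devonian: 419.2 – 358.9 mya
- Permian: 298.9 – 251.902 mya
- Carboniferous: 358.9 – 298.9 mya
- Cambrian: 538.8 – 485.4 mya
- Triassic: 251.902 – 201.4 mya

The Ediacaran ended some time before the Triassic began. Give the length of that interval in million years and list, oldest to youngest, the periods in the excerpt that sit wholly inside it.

286.898 million years; Cambrian, Ordovician, Silurian, Devonian, Carboniferous, Permian

End of Ediacaran = 538.8 Ma; start of Triassic = 251.902 Ma.
Gap = 538.8 − 251.902 = 286.898 Myr.
Periods wholly inside 538.8–251.902 Ma: Cambrian (538.8–485.4), Ordovician (485.4–443.8), Silurian (443.8–419.2), Devonian (419.2–358.9), Carboniferous (358.9–298.9), Permian (298.9–251.902).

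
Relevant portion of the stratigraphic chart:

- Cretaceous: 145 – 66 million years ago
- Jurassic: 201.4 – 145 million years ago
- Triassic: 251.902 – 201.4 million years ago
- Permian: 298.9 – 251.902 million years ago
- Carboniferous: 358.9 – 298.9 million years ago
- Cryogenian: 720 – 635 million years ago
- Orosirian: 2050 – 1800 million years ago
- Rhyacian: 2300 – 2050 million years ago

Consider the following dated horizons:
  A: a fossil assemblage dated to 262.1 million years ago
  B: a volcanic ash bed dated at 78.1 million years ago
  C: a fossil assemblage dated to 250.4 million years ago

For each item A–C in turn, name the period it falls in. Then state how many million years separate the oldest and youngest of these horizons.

Match each age against the start–end ranges in the excerpt: A = 262.1 Ma → Permian (298.9–251.902); B = 78.1 Ma → Cretaceous (145–66); C = 250.4 Ma → Triassic (251.902–201.4).
The largest age is 262.1 Ma and the smallest is 78.1 Ma; their difference is 184 Myr.

A — Permian; B — Cretaceous; C — Triassic; span 184 million years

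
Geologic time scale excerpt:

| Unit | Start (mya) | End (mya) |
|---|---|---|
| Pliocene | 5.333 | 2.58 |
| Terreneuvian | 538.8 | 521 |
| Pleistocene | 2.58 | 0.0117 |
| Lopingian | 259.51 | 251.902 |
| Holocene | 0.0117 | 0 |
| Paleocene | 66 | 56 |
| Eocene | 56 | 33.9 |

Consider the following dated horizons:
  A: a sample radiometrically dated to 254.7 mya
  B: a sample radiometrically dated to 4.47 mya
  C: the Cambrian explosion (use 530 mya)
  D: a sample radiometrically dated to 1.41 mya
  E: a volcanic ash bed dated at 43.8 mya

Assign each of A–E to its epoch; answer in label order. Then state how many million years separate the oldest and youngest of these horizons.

A — Lopingian; B — Pliocene; C — Terreneuvian; D — Pleistocene; E — Eocene; span 528.59 million years

A: 254.7 Ma lies in 259.51–251.902 Ma, so Lopingian.
B: 4.47 Ma lies in 5.333–2.58 Ma, so Pliocene.
C: 530 Ma lies in 538.8–521 Ma, so Terreneuvian.
D: 1.41 Ma lies in 2.58–0.0117 Ma, so Pleistocene.
E: 43.8 Ma lies in 56–33.9 Ma, so Eocene.
Oldest = 530 Ma, youngest = 1.41 Ma → span 528.59 Myr.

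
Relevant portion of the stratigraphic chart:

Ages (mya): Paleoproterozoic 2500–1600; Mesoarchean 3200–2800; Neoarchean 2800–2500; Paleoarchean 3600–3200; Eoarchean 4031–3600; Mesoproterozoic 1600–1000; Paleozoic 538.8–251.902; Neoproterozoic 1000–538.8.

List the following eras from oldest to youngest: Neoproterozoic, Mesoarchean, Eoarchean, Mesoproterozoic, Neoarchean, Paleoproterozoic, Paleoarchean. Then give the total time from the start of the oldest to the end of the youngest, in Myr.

Start ages (Ma): Eoarchean 4031, Paleoarchean 3600, Mesoarchean 3200, Neoarchean 2800, Paleoproterozoic 2500, Mesoproterozoic 1600, Neoproterozoic 1000.
Ordered oldest to youngest: Eoarchean, Paleoarchean, Mesoarchean, Neoarchean, Paleoproterozoic, Mesoproterozoic, Neoproterozoic.
Span = 4031 − 538.8 = 3492.2 Myr.

Eoarchean → Paleoarchean → Mesoarchean → Neoarchean → Paleoproterozoic → Mesoproterozoic → Neoproterozoic; total span 3492.2 Myr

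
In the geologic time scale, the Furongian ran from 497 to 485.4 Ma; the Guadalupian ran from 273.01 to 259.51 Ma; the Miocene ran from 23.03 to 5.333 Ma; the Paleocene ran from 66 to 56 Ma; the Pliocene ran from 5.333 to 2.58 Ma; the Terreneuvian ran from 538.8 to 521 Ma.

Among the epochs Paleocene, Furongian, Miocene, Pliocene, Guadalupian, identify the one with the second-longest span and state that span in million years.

Guadalupian, 13.5 million years

Durations: Paleocene 10; Furongian 11.6; Miocene 17.697; Pliocene 2.753; Guadalupian 13.5 Myr.
Sorted longest-first: Miocene (17.697), Guadalupian (13.5), Furongian (11.6), Paleocene (10), Pliocene (2.753).
The second longest is Guadalupian at 13.5 Myr.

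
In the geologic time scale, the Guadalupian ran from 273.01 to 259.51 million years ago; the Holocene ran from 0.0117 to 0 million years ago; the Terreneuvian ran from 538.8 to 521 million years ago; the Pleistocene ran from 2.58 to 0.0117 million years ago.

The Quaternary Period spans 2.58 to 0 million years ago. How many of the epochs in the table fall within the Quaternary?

Epochs inside 2.58–0 Ma: Pleistocene, Holocene — 2 in total.

2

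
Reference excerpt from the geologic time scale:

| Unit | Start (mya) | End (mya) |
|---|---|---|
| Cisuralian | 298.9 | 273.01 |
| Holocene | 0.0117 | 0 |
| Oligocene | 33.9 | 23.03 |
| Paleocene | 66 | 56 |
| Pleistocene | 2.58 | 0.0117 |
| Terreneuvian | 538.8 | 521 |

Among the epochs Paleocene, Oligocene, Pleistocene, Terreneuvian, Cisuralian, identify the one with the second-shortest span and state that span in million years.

Paleocene, 10 million years

Durations: Paleocene 10; Oligocene 10.87; Pleistocene 2.5683; Terreneuvian 17.8; Cisuralian 25.89 Myr.
Sorted shortest-first: Pleistocene (2.5683), Paleocene (10), Oligocene (10.87), Terreneuvian (17.8), Cisuralian (25.89).
The second shortest is Paleocene at 10 Myr.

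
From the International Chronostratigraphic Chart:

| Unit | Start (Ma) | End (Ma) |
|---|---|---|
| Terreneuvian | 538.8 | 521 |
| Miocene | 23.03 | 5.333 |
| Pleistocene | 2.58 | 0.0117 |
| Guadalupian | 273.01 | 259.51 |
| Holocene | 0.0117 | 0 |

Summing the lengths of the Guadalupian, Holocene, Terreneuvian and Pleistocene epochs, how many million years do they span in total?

33.88 million years

Each duration: Guadalupian = 13.5; Holocene = 0.0117; Terreneuvian = 17.8; Pleistocene = 2.5683.
Sum: 13.5 + 0.0117 + 17.8 + 2.5683 = 33.88 Myr.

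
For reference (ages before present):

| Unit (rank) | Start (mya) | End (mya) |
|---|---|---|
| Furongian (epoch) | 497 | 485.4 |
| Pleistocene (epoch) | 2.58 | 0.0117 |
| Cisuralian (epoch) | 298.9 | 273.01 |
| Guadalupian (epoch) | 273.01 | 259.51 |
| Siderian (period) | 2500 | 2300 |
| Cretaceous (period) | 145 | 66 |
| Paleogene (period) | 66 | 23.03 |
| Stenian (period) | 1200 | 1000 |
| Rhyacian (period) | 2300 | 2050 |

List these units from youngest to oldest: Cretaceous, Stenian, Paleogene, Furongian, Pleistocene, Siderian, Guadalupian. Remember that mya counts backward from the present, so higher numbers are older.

Read off each span (Ma): Cretaceous 145–66; Stenian 1200–1000; Paleogene 66–23.03; Furongian 497–485.4; Pleistocene 2.58–0.0117; Siderian 2500–2300; Guadalupian 273.01–259.51.
Larger Ma is older, so oldest→youngest is Siderian, Stenian, Furongian, Guadalupian, Cretaceous, Paleogene, Pleistocene; reverse it for youngest→oldest.

Pleistocene, Paleogene, Cretaceous, Guadalupian, Furongian, Stenian, Siderian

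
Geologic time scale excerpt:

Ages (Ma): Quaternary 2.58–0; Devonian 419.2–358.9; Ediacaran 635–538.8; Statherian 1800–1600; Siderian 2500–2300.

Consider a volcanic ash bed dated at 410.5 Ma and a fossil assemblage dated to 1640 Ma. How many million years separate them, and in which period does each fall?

Elapsed time: 1640 − 410.5 = 1229.5 Myr.
410.5 Ma lies within 419.2–358.9 Ma: Devonian.
1640 Ma lies within 1800–1600 Ma: Statherian.

1229.5 million years apart; the first in the Devonian, the second in the Statherian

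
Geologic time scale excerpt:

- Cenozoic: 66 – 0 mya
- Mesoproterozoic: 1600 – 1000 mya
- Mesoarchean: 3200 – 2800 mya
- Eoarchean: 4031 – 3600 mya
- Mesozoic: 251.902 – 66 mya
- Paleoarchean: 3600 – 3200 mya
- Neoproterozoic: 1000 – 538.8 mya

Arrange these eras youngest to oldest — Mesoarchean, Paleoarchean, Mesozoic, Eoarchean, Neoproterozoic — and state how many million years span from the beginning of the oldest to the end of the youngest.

Mesozoic, Neoproterozoic, Mesoarchean, Paleoarchean, Eoarchean; total span 3965 Myr

Start ages (Ma): Eoarchean 4031, Paleoarchean 3600, Mesoarchean 3200, Neoproterozoic 1000, Mesozoic 251.902.
Ordered youngest to oldest: Mesozoic, Neoproterozoic, Mesoarchean, Paleoarchean, Eoarchean.
Span = 4031 − 66 = 3965 Myr.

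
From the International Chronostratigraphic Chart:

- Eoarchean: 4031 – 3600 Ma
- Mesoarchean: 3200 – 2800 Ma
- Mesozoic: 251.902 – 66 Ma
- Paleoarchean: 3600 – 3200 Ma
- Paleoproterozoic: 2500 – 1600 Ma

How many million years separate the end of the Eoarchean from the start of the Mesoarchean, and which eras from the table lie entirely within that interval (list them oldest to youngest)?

End of Eoarchean = 3600 Ma; start of Mesoarchean = 3200 Ma.
Gap = 3600 − 3200 = 400 Myr.
Eras wholly inside 3600–3200 Ma: Paleoarchean (3600–3200).

400 million years; Paleoarchean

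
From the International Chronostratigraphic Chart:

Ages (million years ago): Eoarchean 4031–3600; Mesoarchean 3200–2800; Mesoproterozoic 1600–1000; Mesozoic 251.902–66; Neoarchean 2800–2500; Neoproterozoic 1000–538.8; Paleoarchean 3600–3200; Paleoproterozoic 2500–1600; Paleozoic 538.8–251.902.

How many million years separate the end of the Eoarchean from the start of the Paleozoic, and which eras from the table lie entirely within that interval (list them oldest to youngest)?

3061.2 million years; Paleoarchean, Mesoarchean, Neoarchean, Paleoproterozoic, Mesoproterozoic, Neoproterozoic

The Eoarchean closes at 3600 Ma and the Paleozoic opens at 538.8 Ma, so the interval is 3600 − 538.8 = 3061.2 Myr.
An era fits inside if it starts at or after 3600 Ma and ends at or before 538.8 Ma; oldest first that gives Paleoarchean, Mesoarchean, Neoarchean, Paleoproterozoic, Mesoproterozoic, Neoproterozoic.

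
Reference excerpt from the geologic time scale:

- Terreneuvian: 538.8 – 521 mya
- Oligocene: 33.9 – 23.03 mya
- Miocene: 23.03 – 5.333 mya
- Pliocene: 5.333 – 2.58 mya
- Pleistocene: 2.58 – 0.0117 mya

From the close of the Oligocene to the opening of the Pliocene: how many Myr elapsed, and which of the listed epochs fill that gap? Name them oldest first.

17.697 million years; Miocene

End of Oligocene = 23.03 Ma; start of Pliocene = 5.333 Ma.
Gap = 23.03 − 5.333 = 17.697 Myr.
Epochs wholly inside 23.03–5.333 Ma: Miocene (23.03–5.333).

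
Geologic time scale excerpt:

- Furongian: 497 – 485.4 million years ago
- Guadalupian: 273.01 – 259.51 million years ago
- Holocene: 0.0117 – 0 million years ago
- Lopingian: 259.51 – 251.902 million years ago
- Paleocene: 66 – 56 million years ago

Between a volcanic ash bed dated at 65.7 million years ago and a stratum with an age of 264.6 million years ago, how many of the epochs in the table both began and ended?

264.6 Ma sits inside the Guadalupian (273.01–259.51) and 65.7 Ma inside the Paleocene (66–56); neither of those is wholly between the two dates.
The listed epochs lying completely between them are Lopingian — 1 in all.

1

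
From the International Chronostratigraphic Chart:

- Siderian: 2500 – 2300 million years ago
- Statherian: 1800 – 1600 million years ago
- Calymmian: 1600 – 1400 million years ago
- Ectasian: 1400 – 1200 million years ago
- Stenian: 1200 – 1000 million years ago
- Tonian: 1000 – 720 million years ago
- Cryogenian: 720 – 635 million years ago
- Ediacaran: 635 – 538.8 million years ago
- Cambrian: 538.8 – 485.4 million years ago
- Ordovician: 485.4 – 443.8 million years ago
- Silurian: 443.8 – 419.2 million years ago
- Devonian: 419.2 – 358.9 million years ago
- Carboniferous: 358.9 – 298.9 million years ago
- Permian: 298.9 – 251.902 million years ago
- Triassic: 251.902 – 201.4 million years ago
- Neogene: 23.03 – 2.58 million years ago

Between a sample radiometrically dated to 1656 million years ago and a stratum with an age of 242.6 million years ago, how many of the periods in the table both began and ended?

The older date is 1656 Ma and the younger is 242.6 Ma.
Periods with start < 1656 and end > 242.6 Ma: Calymmian (1600–1400), Ectasian (1400–1200), Stenian (1200–1000), Tonian (1000–720), Cryogenian (720–635), Ediacaran (635–538.8), Cambrian (538.8–485.4), Ordovician (485.4–443.8), Silurian (443.8–419.2), Devonian (419.2–358.9), Carboniferous (358.9–298.9), Permian (298.9–251.902).
That is 12 complete periods.

12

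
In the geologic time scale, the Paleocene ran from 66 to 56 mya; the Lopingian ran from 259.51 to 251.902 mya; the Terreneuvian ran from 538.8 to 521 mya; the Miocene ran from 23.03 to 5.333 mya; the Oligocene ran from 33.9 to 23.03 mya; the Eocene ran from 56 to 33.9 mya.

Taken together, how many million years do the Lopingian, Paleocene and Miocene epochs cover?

Each duration: Lopingian = 7.608; Paleocene = 10; Miocene = 17.697.
Sum: 7.608 + 10 + 17.697 = 35.305 Myr.

35.305 million years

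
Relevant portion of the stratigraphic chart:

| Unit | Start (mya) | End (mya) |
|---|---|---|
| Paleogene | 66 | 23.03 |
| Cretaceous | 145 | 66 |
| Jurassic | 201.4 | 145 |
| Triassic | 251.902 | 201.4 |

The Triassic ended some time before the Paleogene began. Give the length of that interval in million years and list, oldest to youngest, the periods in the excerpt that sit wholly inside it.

135.4 million years; Jurassic, Cretaceous

End of Triassic = 201.4 Ma; start of Paleogene = 66 Ma.
Gap = 201.4 − 66 = 135.4 Myr.
Periods wholly inside 201.4–66 Ma: Jurassic (201.4–145), Cretaceous (145–66).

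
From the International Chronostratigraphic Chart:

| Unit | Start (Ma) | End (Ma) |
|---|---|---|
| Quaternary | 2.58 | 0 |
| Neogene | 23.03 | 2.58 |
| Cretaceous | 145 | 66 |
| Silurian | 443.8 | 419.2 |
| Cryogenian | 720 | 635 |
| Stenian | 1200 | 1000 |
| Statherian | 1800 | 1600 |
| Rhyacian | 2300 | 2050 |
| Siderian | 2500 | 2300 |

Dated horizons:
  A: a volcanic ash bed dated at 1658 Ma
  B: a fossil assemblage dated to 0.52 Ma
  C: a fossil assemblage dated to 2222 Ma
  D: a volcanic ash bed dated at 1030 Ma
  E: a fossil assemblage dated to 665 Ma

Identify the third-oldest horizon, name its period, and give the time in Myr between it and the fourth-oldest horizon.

Sorted oldest-first by Ma: C (2222), A (1658), D (1030), E (665), B (0.52).
The third oldest is D at 1030 Ma, which lies in 1200–1000 Ma: the Stenian.
The fourth oldest is E at 665 Ma; separation = |1030 − 665| = 365 Myr.

D, in the Stenian; 365 million years to E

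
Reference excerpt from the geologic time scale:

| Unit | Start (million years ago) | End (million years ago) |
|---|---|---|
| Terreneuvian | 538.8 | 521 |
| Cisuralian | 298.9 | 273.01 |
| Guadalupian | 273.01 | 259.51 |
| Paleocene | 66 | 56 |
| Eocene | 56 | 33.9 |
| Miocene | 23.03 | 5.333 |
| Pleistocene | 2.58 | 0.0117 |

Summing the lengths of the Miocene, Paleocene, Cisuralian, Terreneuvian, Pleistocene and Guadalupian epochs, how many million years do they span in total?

Duration is start − end for each: (23.03 − 5.333) + (66 − 56) + (298.9 − 273.01) + (538.8 − 521) + (2.58 − 0.0117) + (273.01 − 259.51).
That is 17.697 + 10 + 25.89 + 17.8 + 2.5683 + 13.5, which totals 87.4553 million years.

87.4553 million years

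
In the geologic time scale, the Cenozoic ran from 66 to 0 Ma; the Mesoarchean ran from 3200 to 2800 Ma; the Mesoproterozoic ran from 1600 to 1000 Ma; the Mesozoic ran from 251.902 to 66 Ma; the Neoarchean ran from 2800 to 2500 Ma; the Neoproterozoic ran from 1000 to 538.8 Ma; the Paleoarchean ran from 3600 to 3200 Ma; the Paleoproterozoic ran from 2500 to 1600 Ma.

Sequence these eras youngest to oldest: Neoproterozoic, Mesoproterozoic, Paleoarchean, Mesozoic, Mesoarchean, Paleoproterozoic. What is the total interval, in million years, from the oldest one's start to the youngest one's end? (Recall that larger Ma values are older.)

From the excerpt: Neoproterozoic 1000–538.8; Mesoproterozoic 1600–1000; Paleoarchean 3600–3200; Mesozoic 251.902–66; Mesoarchean 3200–2800; Paleoproterozoic 2500–1600 (Ma).
Larger Ma is earlier, so the oldest is Paleoarchean and the youngest is Mesozoic; youngest to oldest: Mesozoic, Neoproterozoic, Mesoproterozoic, Paleoproterozoic, Mesoarchean, Paleoarchean.
Oldest start 3600 minus youngest end 66 gives 3534 Myr overall.

Mesozoic, Neoproterozoic, Mesoproterozoic, Paleoproterozoic, Mesoarchean, Paleoarchean; total span 3534 Myr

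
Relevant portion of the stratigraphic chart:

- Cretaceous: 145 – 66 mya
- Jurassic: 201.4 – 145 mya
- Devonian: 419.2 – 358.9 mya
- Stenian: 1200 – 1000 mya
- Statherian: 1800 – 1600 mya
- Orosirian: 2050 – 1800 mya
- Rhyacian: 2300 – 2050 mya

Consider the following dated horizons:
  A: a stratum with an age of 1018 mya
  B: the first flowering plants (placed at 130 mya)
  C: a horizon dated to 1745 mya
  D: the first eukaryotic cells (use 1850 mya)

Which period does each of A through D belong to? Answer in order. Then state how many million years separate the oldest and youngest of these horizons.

A — Stenian; B — Cretaceous; C — Statherian; D — Orosirian; span 1720 million years

Match each age against the start–end ranges in the excerpt: A = 1018 Ma → Stenian (1200–1000); B = 130 Ma → Cretaceous (145–66); C = 1745 Ma → Statherian (1800–1600); D = 1850 Ma → Orosirian (2050–1800).
The largest age is 1850 Ma and the smallest is 130 Ma; their difference is 1720 Myr.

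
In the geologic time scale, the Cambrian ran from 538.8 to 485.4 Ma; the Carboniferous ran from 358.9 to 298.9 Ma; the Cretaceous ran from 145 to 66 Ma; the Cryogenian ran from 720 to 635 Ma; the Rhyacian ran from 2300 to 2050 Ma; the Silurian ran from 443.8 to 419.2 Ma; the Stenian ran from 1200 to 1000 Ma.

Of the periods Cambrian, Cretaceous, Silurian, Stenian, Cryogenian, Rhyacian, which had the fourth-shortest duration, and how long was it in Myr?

Cryogenian, 85 million years

Start − end for each: Cambrian 538.8 − 485.4 = 53.4; Cretaceous 145 − 66 = 79; Silurian 443.8 − 419.2 = 24.6; Stenian 1200 − 1000 = 200; Cryogenian 720 − 635 = 85; Rhyacian 2300 − 2050 = 250.
Ranking these from shortest: Silurian < Cambrian < Cretaceous < Cryogenian < Stenian < Rhyacian.
Position 4 in that ranking is Cryogenian, which lasted 85 Myr.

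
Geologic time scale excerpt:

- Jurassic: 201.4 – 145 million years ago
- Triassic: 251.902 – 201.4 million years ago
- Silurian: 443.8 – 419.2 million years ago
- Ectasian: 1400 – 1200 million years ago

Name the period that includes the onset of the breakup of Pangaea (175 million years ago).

175 Ma lies between 201.4 and 145 Ma, so it falls in the Jurassic.

Jurassic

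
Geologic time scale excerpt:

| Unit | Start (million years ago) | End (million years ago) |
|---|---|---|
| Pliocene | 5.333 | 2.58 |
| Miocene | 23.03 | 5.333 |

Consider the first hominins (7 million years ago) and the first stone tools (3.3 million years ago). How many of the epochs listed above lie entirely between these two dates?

The older date is 7 Ma and the younger is 3.3 Ma.
No epoch both begins after 7 Ma and ends before 3.3 Ma, so the count is 0.

0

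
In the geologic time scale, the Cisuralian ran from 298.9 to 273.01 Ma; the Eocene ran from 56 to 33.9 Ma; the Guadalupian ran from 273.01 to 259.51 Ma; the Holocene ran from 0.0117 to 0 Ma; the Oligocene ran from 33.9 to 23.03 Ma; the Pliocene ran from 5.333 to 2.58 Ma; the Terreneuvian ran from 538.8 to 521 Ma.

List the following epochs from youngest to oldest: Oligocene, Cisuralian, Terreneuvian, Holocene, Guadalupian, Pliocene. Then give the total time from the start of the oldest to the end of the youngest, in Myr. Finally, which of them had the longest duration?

Holocene, Pliocene, Oligocene, Guadalupian, Cisuralian, Terreneuvian; total span 538.8 Myr; longest is Cisuralian

From the excerpt: Oligocene 33.9–23.03; Cisuralian 298.9–273.01; Terreneuvian 538.8–521; Holocene 0.0117–0; Guadalupian 273.01–259.51; Pliocene 5.333–2.58 (Ma).
Larger Ma is earlier, so the oldest is Terreneuvian and the youngest is Holocene; youngest to oldest: Holocene, Pliocene, Oligocene, Guadalupian, Cisuralian, Terreneuvian.
Oldest start 538.8 minus youngest end 0 gives 538.8 Myr overall.
Individual lengths (start − end): Oligocene 10.87; Terreneuvian 17.8; Pliocene 2.753; Cisuralian 25.89; Holocene 0.0117; Guadalupian 13.5. The largest is Cisuralian at 25.89 Myr.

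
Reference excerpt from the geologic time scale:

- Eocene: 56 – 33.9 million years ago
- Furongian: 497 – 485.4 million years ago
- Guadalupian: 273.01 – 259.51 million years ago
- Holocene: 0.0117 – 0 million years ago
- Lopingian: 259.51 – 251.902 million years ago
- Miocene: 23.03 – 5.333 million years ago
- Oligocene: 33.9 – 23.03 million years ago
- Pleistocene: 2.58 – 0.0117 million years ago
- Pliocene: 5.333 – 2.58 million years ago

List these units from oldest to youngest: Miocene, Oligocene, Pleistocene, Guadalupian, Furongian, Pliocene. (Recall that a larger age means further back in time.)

Furongian → Guadalupian → Oligocene → Miocene → Pliocene → Pleistocene

Sorting by start age (descending Ma, since larger Ma = older): Furongian began 497, Guadalupian began 273.01, Oligocene began 33.9, Miocene began 23.03, Pliocene began 5.333, Pleistocene began 2.58.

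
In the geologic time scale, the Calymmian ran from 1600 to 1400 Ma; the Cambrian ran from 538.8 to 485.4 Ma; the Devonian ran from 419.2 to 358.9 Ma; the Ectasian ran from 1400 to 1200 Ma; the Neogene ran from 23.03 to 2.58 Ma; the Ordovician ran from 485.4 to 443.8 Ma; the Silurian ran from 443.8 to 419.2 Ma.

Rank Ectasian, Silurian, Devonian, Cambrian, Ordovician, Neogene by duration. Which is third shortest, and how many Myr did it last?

Ordovician, 41.6 million years

Start − end for each: Ectasian 1400 − 1200 = 200; Silurian 443.8 − 419.2 = 24.6; Devonian 419.2 − 358.9 = 60.3; Cambrian 538.8 − 485.4 = 53.4; Ordovician 485.4 − 443.8 = 41.6; Neogene 23.03 − 2.58 = 20.45.
Ranking these from shortest: Neogene < Silurian < Ordovician < Cambrian < Devonian < Ectasian.
Position 3 in that ranking is Ordovician, which lasted 41.6 Myr.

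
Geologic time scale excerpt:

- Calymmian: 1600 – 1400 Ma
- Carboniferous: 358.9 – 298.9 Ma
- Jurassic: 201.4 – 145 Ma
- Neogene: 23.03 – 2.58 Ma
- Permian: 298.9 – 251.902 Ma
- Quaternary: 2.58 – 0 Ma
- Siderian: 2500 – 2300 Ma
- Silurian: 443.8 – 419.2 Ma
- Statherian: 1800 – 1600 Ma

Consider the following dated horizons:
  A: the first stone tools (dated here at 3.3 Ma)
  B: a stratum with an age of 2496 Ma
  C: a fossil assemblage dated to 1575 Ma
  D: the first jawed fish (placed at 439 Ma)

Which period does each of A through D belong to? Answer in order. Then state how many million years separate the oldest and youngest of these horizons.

A — Neogene; B — Siderian; C — Calymmian; D — Silurian; span 2492.7 million years

Match each age against the start–end ranges in the excerpt: A = 3.3 Ma → Neogene (23.03–2.58); B = 2496 Ma → Siderian (2500–2300); C = 1575 Ma → Calymmian (1600–1400); D = 439 Ma → Silurian (443.8–419.2).
The largest age is 2496 Ma and the smallest is 3.3 Ma; their difference is 2492.7 Myr.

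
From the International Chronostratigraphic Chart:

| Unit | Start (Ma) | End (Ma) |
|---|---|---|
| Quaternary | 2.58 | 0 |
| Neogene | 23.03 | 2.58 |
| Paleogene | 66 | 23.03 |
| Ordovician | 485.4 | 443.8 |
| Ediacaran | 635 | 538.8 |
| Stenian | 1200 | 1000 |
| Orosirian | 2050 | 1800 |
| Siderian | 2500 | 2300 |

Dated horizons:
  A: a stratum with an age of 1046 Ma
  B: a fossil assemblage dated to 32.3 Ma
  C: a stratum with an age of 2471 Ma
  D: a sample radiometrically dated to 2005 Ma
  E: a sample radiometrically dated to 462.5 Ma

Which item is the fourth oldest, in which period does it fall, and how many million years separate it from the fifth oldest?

Larger Ma means older, so oldest first: C 2471 > D 2005 > A 1046 > E 462.5 > B 32.3.
Counting 4 along gives E (462.5 Ma); the excerpt puts that inside the Ordovician, 485.4–443.8 Ma.
Next in line is B (32.3 Ma), and 462.5 − 32.3 = 430.2 Myr.

E, in the Ordovician; 430.2 million years to B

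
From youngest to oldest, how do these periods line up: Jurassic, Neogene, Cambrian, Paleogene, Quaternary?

Era membership (oldest first within each) — Paleozoic: Cambrian; Mesozoic: Jurassic; Cenozoic: Paleogene, Neogene, Quaternary. Paleozoic precedes Mesozoic, which precedes Cenozoic. Concatenating the groups in that era order and then reversing gives youngest to oldest.

Quaternary → Neogene → Paleogene → Jurassic → Cambrian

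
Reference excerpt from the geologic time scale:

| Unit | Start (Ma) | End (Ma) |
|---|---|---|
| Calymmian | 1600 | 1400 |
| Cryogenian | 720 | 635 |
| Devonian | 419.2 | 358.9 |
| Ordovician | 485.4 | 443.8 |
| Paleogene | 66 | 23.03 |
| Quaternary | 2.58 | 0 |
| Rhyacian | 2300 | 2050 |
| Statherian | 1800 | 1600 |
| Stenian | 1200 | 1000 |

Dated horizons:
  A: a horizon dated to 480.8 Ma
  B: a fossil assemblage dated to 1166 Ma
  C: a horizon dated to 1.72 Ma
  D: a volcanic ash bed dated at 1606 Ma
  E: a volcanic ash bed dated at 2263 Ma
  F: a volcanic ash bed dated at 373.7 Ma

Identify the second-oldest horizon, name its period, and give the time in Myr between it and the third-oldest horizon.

D, in the Statherian; 440 million years to B

Sorted oldest-first by Ma: E (2263), D (1606), B (1166), A (480.8), F (373.7), C (1.72).
The second oldest is D at 1606 Ma, which lies in 1800–1600 Ma: the Statherian.
The third oldest is B at 1166 Ma; separation = |1606 − 1166| = 440 Myr.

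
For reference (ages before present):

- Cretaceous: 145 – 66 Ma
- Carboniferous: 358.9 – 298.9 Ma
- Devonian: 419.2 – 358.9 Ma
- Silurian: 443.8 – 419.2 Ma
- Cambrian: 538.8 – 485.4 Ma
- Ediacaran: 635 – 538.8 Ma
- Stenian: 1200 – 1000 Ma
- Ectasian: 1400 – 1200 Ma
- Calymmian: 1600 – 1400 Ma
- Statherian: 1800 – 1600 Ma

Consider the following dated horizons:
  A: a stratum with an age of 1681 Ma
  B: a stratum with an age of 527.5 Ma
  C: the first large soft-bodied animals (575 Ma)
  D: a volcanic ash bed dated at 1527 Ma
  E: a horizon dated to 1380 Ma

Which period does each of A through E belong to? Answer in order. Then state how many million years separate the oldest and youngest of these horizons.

A: 1681 Ma lies in 1800–1600 Ma, so Statherian.
B: 527.5 Ma lies in 538.8–485.4 Ma, so Cambrian.
C: 575 Ma lies in 635–538.8 Ma, so Ediacaran.
D: 1527 Ma lies in 1600–1400 Ma, so Calymmian.
E: 1380 Ma lies in 1400–1200 Ma, so Ectasian.
Oldest = 1681 Ma, youngest = 527.5 Ma → span 1153.5 Myr.

A — Statherian; B — Cambrian; C — Ediacaran; D — Calymmian; E — Ectasian; span 1153.5 million years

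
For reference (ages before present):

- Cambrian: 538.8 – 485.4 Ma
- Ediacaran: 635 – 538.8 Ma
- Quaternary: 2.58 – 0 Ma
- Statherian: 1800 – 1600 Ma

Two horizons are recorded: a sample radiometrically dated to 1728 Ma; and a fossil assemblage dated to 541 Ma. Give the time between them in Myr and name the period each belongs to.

Elapsed time: 1728 − 541 = 1187 Myr.
1728 Ma lies within 1800–1600 Ma: Statherian.
541 Ma lies within 635–538.8 Ma: Ediacaran.

1187 million years apart; the first in the Statherian, the second in the Ediacaran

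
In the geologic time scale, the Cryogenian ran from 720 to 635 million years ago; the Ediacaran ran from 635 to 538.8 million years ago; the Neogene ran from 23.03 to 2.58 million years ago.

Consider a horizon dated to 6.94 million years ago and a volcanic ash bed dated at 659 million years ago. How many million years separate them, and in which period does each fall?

652.06 million years apart; the first in the Neogene, the second in the Cryogenian

Elapsed time: 659 − 6.94 = 652.06 Myr.
6.94 Ma lies within 23.03–2.58 Ma: Neogene.
659 Ma lies within 720–635 Ma: Cryogenian.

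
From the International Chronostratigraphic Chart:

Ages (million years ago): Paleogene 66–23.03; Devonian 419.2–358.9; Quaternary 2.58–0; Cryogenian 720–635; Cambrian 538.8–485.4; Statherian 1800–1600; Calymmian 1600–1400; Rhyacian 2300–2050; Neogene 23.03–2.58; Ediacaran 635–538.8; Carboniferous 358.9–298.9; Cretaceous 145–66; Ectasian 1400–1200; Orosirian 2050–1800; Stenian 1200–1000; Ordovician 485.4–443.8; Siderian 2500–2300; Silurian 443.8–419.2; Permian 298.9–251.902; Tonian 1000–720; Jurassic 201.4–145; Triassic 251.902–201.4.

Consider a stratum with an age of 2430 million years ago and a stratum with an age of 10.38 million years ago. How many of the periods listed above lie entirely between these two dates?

19

The older date is 2430 Ma and the younger is 10.38 Ma.
Periods with start < 2430 and end > 10.38 Ma: Rhyacian (2300–2050), Orosirian (2050–1800), Statherian (1800–1600), Calymmian (1600–1400), Ectasian (1400–1200), Stenian (1200–1000), Tonian (1000–720), Cryogenian (720–635), Ediacaran (635–538.8), Cambrian (538.8–485.4), Ordovician (485.4–443.8), Silurian (443.8–419.2), Devonian (419.2–358.9), Carboniferous (358.9–298.9), Permian (298.9–251.902), Triassic (251.902–201.4), Jurassic (201.4–145), Cretaceous (145–66), Paleogene (66–23.03).
That is 19 complete periods.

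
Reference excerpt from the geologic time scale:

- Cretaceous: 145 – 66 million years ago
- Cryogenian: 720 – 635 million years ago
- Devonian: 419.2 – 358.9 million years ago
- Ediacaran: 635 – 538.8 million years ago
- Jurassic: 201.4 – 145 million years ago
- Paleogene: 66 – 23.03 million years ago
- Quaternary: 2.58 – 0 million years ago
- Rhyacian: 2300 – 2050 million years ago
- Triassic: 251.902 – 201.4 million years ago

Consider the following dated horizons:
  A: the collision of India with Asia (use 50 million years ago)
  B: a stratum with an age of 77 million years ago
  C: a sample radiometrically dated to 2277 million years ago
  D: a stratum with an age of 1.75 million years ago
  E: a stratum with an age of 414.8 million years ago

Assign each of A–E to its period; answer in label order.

Match each age against the start–end ranges in the excerpt: A = 50 Ma → Paleogene (66–23.03); B = 77 Ma → Cretaceous (145–66); C = 2277 Ma → Rhyacian (2300–2050); D = 1.75 Ma → Quaternary (2.58–0); E = 414.8 Ma → Devonian (419.2–358.9).

A — Paleogene; B — Cretaceous; C — Rhyacian; D — Quaternary; E — Devonian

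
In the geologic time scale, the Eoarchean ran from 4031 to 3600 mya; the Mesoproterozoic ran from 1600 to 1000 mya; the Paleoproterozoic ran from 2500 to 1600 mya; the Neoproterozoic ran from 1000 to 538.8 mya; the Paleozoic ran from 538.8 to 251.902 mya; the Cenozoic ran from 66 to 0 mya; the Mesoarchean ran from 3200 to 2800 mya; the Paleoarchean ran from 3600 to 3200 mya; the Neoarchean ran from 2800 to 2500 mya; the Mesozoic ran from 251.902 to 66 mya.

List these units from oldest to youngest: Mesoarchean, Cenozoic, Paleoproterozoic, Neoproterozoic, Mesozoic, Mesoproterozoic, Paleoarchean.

Read off each span (Ma): Mesoarchean 3200–2800; Cenozoic 66–0; Paleoproterozoic 2500–1600; Neoproterozoic 1000–538.8; Mesozoic 251.902–66; Mesoproterozoic 1600–1000; Paleoarchean 3600–3200.
Larger Ma is older, so oldest→youngest is Paleoarchean, Mesoarchean, Paleoproterozoic, Mesoproterozoic, Neoproterozoic, Mesozoic, Cenozoic.

Paleoarchean, Mesoarchean, Paleoproterozoic, Mesoproterozoic, Neoproterozoic, Mesozoic, Cenozoic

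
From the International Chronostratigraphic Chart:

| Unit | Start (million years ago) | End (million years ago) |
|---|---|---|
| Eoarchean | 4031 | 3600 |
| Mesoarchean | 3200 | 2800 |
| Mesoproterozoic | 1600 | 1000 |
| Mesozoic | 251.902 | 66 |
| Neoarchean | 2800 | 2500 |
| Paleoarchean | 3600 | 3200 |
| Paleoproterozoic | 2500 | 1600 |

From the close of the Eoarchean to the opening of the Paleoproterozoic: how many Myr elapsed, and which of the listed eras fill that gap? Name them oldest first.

End of Eoarchean = 3600 Ma; start of Paleoproterozoic = 2500 Ma.
Gap = 3600 − 2500 = 1100 Myr.
Eras wholly inside 3600–2500 Ma: Paleoarchean (3600–3200), Mesoarchean (3200–2800), Neoarchean (2800–2500).

1100 million years; Paleoarchean, Mesoarchean, Neoarchean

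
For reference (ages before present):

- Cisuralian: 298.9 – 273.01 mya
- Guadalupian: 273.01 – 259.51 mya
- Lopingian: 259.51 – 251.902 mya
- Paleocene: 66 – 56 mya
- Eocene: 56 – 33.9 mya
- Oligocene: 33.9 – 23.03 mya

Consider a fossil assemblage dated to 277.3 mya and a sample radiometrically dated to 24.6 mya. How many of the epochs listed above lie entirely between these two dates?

4

277.3 Ma sits inside the Cisuralian (298.9–273.01) and 24.6 Ma inside the Oligocene (33.9–23.03); neither of those is wholly between the two dates.
The listed epochs lying completely between them are Guadalupian, Lopingian, Paleocene, Eocene — 4 in all.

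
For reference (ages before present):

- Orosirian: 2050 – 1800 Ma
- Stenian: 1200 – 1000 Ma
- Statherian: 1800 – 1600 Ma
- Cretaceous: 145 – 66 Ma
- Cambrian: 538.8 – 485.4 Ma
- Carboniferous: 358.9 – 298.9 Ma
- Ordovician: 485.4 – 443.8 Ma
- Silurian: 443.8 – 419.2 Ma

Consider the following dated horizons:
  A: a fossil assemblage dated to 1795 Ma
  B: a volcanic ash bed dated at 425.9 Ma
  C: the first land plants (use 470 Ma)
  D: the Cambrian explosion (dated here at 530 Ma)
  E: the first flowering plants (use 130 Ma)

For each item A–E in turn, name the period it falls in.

A: 1795 Ma lies in 1800–1600 Ma, so Statherian.
B: 425.9 Ma lies in 443.8–419.2 Ma, so Silurian.
C: 470 Ma lies in 485.4–443.8 Ma, so Ordovician.
D: 530 Ma lies in 538.8–485.4 Ma, so Cambrian.
E: 130 Ma lies in 145–66 Ma, so Cretaceous.

A — Statherian; B — Silurian; C — Ordovician; D — Cambrian; E — Cretaceous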